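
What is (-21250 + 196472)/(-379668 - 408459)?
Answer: -175222/788127 ≈ -0.22233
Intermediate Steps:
(-21250 + 196472)/(-379668 - 408459) = 175222/(-788127) = 175222*(-1/788127) = -175222/788127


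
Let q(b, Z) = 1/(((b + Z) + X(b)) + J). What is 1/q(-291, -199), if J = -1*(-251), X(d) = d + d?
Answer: -821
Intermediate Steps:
X(d) = 2*d
J = 251
q(b, Z) = 1/(251 + Z + 3*b) (q(b, Z) = 1/(((b + Z) + 2*b) + 251) = 1/(((Z + b) + 2*b) + 251) = 1/((Z + 3*b) + 251) = 1/(251 + Z + 3*b))
1/q(-291, -199) = 1/(1/(251 - 199 + 3*(-291))) = 1/(1/(251 - 199 - 873)) = 1/(1/(-821)) = 1/(-1/821) = -821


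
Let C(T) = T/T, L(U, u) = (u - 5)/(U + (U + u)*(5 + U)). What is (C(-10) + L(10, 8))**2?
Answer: 80089/78400 ≈ 1.0215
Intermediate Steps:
L(U, u) = (-5 + u)/(U + (5 + U)*(U + u))
C(T) = 1
(C(-10) + L(10, 8))**2 = (1 + (-5 + 8)/(10**2 + 5*8 + 6*10 + 10*8))**2 = (1 + 3/(100 + 40 + 60 + 80))**2 = (1 + 3/280)**2 = (283/280)**2 = 80089/78400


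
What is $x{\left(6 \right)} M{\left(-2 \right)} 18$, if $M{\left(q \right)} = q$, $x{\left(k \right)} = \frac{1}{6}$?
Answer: $-6$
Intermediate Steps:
$x{\left(k \right)} = \frac{1}{6}$
$x{\left(6 \right)} M{\left(-2 \right)} 18 = \frac{1}{6} \left(-2\right) 18 = \left(- \frac{1}{3}\right) 18 = -6$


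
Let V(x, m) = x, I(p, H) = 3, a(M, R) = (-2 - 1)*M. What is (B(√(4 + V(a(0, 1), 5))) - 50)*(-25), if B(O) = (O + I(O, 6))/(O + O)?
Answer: 4875/4 ≈ 1218.8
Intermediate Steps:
a(M, R) = -3*M
B(O) = (3 + O)/(2*O) (B(O) = (O + 3)/(O + O) = (3 + O)/((2*O)) = (3 + O)*(1/(2*O)) = (3 + O)/(2*O))
(B(√(4 + V(a(0, 1), 5))) - 50)*(-25) = ((3 + √(4 - 3*0))/(2*(√(4 - 3*0))) - 50)*(-25) = ((3 + √(4 + 0))/(2*(√(4 + 0))) - 50)*(-25) = ((3 + √4)/(2*(√4)) - 50)*(-25) = ((½)*(3 + 2)/2 - 50)*(-25) = ((½)*(½)*5 - 50)*(-25) = (5/4 - 50)*(-25) = -195/4*(-25) = 4875/4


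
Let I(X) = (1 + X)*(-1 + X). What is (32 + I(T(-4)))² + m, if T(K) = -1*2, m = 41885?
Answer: 43110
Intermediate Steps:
T(K) = -2
(32 + I(T(-4)))² + m = (32 + (-1 + (-2)²))² + 41885 = (32 + (-1 + 4))² + 41885 = (32 + 3)² + 41885 = 35² + 41885 = 1225 + 41885 = 43110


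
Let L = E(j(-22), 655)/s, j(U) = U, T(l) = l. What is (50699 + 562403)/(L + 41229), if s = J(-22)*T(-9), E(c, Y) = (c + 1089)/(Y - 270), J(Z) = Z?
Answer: 4248796860/285717067 ≈ 14.871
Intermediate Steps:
E(c, Y) = (1089 + c)/(-270 + Y)
s = 198 (s = -22*(-9) = 198)
L = 97/6930 (L = ((1089 - 22)/(-270 + 655))/198 = (1067/385)*(1/198) = ((1/385)*1067)*(1/198) = (97/35)*(1/198) = 97/6930 ≈ 0.013997)
(50699 + 562403)/(L + 41229) = (50699 + 562403)/(97/6930 + 41229) = 613102/(285717067/6930) = 613102*(6930/285717067) = 4248796860/285717067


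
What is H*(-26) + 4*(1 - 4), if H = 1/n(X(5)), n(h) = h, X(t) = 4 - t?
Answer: 14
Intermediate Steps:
H = -1 (H = 1/(4 - 1*5) = 1/(4 - 5) = 1/(-1) = -1)
H*(-26) + 4*(1 - 4) = -1*(-26) + 4*(1 - 4) = 26 + 4*(-3) = 26 - 12 = 14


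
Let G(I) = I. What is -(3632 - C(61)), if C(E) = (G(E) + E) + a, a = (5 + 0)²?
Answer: -3485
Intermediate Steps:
a = 25 (a = 5² = 25)
C(E) = 25 + 2*E (C(E) = (E + E) + 25 = 2*E + 25 = 25 + 2*E)
-(3632 - C(61)) = -(3632 - (25 + 2*61)) = -(3632 - (25 + 122)) = -(3632 - 1*147) = -(3632 - 147) = -1*3485 = -3485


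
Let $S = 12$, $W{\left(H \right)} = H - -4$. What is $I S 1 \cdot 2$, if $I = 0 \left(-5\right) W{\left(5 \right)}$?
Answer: $0$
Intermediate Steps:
$W{\left(H \right)} = 4 + H$ ($W{\left(H \right)} = H + 4 = 4 + H$)
$I = 0$ ($I = 0 \left(-5\right) \left(4 + 5\right) = 0 \cdot 9 = 0$)
$I S 1 \cdot 2 = 0 \cdot 12 \cdot 1 \cdot 2 = 0 \cdot 2 = 0$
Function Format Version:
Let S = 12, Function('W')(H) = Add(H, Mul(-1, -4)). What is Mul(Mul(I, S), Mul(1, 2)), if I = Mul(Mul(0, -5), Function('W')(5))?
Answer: 0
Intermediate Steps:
Function('W')(H) = Add(4, H) (Function('W')(H) = Add(H, 4) = Add(4, H))
I = 0 (I = Mul(Mul(0, -5), Add(4, 5)) = Mul(0, 9) = 0)
Mul(Mul(I, S), Mul(1, 2)) = Mul(Mul(0, 12), Mul(1, 2)) = Mul(0, 2) = 0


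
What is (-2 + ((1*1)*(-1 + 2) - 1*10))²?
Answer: 121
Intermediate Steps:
(-2 + ((1*1)*(-1 + 2) - 1*10))² = (-2 + (1*1 - 10))² = (-2 + (1 - 10))² = (-2 - 9)² = (-11)² = 121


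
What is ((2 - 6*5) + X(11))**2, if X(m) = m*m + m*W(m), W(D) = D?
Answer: 45796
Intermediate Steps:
X(m) = 2*m**2 (X(m) = m*m + m*m = m**2 + m**2 = 2*m**2)
((2 - 6*5) + X(11))**2 = ((2 - 6*5) + 2*11**2)**2 = ((2 - 30) + 2*121)**2 = (-28 + 242)**2 = 214**2 = 45796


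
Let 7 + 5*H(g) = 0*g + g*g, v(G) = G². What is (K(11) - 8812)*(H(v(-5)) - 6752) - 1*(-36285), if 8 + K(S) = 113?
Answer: 288748819/5 ≈ 5.7750e+7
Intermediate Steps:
K(S) = 105 (K(S) = -8 + 113 = 105)
H(g) = -7/5 + g²/5 (H(g) = -7/5 + (0*g + g*g)/5 = -7/5 + (0 + g²)/5 = -7/5 + g²/5)
(K(11) - 8812)*(H(v(-5)) - 6752) - 1*(-36285) = (105 - 8812)*((-7/5 + ((-5)²)²/5) - 6752) - 1*(-36285) = -8707*((-7/5 + (⅕)*25²) - 6752) + 36285 = -8707*((-7/5 + (⅕)*625) - 6752) + 36285 = -8707*((-7/5 + 125) - 6752) + 36285 = -8707*(618/5 - 6752) + 36285 = -8707*(-33142/5) + 36285 = 288567394/5 + 36285 = 288748819/5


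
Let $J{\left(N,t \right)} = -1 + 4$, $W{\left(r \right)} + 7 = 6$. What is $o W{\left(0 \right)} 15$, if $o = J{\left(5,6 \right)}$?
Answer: $-45$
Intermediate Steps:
$W{\left(r \right)} = -1$ ($W{\left(r \right)} = -7 + 6 = -1$)
$J{\left(N,t \right)} = 3$
$o = 3$
$o W{\left(0 \right)} 15 = 3 \left(-1\right) 15 = \left(-3\right) 15 = -45$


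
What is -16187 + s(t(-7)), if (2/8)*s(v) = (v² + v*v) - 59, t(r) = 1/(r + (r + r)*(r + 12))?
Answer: -97371959/5929 ≈ -16423.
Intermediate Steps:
t(r) = 1/(r + 2*r*(12 + r)) (t(r) = 1/(r + (2*r)*(12 + r)) = 1/(r + 2*r*(12 + r)))
s(v) = -236 + 8*v² (s(v) = 4*((v² + v*v) - 59) = 4*((v² + v²) - 59) = 4*(2*v² - 59) = 4*(-59 + 2*v²) = -236 + 8*v²)
-16187 + s(t(-7)) = -16187 + (-236 + 8*(1/((-7)*(25 + 2*(-7))))²) = -16187 + (-236 + 8*(-1/(7*(25 - 14)))²) = -16187 + (-236 + 8*(-⅐/11)²) = -16187 + (-236 + 8*(-⅐*1/11)²) = -16187 + (-236 + 8*(-1/77)²) = -16187 + (-236 + 8*(1/5929)) = -16187 + (-236 + 8/5929) = -16187 - 1399236/5929 = -97371959/5929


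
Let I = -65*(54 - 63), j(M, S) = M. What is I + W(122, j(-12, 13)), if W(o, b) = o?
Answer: 707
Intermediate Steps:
I = 585 (I = -65*(-9) = 585)
I + W(122, j(-12, 13)) = 585 + 122 = 707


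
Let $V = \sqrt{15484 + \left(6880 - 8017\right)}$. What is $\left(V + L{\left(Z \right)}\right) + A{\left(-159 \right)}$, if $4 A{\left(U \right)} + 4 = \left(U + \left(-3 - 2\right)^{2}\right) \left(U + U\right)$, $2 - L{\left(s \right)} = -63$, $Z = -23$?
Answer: $10717 + \sqrt{14347} \approx 10837.0$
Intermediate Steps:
$L{\left(s \right)} = 65$ ($L{\left(s \right)} = 2 - -63 = 2 + 63 = 65$)
$A{\left(U \right)} = -1 + \frac{U \left(25 + U\right)}{2}$ ($A{\left(U \right)} = -1 + \frac{\left(U + \left(-3 - 2\right)^{2}\right) \left(U + U\right)}{4} = -1 + \frac{\left(U + \left(-5\right)^{2}\right) 2 U}{4} = -1 + \frac{\left(U + 25\right) 2 U}{4} = -1 + \frac{\left(25 + U\right) 2 U}{4} = -1 + \frac{2 U \left(25 + U\right)}{4} = -1 + \frac{U \left(25 + U\right)}{2}$)
$V = \sqrt{14347}$ ($V = \sqrt{15484 + \left(6880 - 8017\right)} = \sqrt{15484 - 1137} = \sqrt{14347} \approx 119.78$)
$\left(V + L{\left(Z \right)}\right) + A{\left(-159 \right)} = \left(\sqrt{14347} + 65\right) + \left(-1 + \frac{\left(-159\right)^{2}}{2} + \frac{25}{2} \left(-159\right)\right) = \left(65 + \sqrt{14347}\right) - -10652 = \left(65 + \sqrt{14347}\right) + 10652 = 10717 + \sqrt{14347}$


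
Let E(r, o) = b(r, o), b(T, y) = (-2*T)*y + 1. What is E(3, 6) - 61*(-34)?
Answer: 2039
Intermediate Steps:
b(T, y) = 1 - 2*T*y (b(T, y) = -2*T*y + 1 = 1 - 2*T*y)
E(r, o) = 1 - 2*o*r (E(r, o) = 1 - 2*r*o = 1 - 2*o*r)
E(3, 6) - 61*(-34) = (1 - 2*6*3) - 61*(-34) = (1 - 36) + 2074 = -35 + 2074 = 2039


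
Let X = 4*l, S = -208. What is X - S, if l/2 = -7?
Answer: 152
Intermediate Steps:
l = -14 (l = 2*(-7) = -14)
X = -56 (X = 4*(-14) = -56)
X - S = -56 - 1*(-208) = -56 + 208 = 152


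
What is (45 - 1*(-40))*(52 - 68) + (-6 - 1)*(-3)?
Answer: -1339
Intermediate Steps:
(45 - 1*(-40))*(52 - 68) + (-6 - 1)*(-3) = (45 + 40)*(-16) - 7*(-3) = 85*(-16) + 21 = -1360 + 21 = -1339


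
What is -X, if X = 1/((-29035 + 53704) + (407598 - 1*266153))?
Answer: -1/166114 ≈ -6.0200e-6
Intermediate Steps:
X = 1/166114 (X = 1/(24669 + (407598 - 266153)) = 1/(24669 + 141445) = 1/166114 ≈ 6.0200e-6)
-X = -1*1/166114 = -1/166114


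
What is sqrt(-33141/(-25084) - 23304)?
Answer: 3*I*sqrt(407283609005)/12542 ≈ 152.65*I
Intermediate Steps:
sqrt(-33141/(-25084) - 23304) = sqrt(-33141*(-1/25084) - 23304) = sqrt(33141/25084 - 23304) = sqrt(-584524395/25084) = 3*I*sqrt(407283609005)/12542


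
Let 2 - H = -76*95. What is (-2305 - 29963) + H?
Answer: -25046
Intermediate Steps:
H = 7222 (H = 2 - (-76)*95 = 2 - 1*(-7220) = 2 + 7220 = 7222)
(-2305 - 29963) + H = (-2305 - 29963) + 7222 = -32268 + 7222 = -25046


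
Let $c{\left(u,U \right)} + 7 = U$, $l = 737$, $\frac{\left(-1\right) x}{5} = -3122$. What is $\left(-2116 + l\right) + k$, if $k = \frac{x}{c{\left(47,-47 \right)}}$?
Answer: $- \frac{45038}{27} \approx -1668.1$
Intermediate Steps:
$x = 15610$ ($x = \left(-5\right) \left(-3122\right) = 15610$)
$c{\left(u,U \right)} = -7 + U$
$k = - \frac{7805}{27}$ ($k = \frac{15610}{-7 - 47} = \frac{15610}{-54} = 15610 \left(- \frac{1}{54}\right) = - \frac{7805}{27} \approx -289.07$)
$\left(-2116 + l\right) + k = \left(-2116 + 737\right) - \frac{7805}{27} = -1379 - \frac{7805}{27} = - \frac{45038}{27}$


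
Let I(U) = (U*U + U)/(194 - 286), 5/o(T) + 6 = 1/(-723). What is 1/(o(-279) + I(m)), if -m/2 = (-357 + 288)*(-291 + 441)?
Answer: -4339/20209872390 ≈ -2.1470e-7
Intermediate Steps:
o(T) = -3615/4339 (o(T) = 5/(-6 + 1/(-723)) = 5/(-6 - 1/723) = 5/(-4339/723) = 5*(-723/4339) = -3615/4339)
m = 20700 (m = -2*(-357 + 288)*(-291 + 441) = -(-138)*150 = -2*(-10350) = 20700)
I(U) = -U/92 - U²/92 (I(U) = (U² + U)/(-92) = (U + U²)*(-1/92) = -U/92 - U²/92)
1/(o(-279) + I(m)) = 1/(-3615/4339 - 1/92*20700*(1 + 20700)) = 1/(-3615/4339 - 1/92*20700*20701) = 1/(-3615/4339 - 4657725) = 1/(-20209872390/4339) = -4339/20209872390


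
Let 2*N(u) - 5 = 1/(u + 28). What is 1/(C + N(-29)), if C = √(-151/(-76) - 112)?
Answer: 152/8665 - 6*I*√17651/8665 ≈ 0.017542 - 0.091996*I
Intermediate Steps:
N(u) = 5/2 + 1/(2*(28 + u)) (N(u) = 5/2 + 1/(2*(u + 28)) = 5/2 + 1/(2*(28 + u)))
C = 3*I*√17651/38 (C = √(-151*(-1/76) - 112) = √(151/76 - 112) = √(-8361/76) = 3*I*√17651/38 ≈ 10.489*I)
1/(C + N(-29)) = 1/(3*I*√17651/38 + (141 + 5*(-29))/(2*(28 - 29))) = 1/(3*I*√17651/38 + (½)*(141 - 145)/(-1)) = 1/(3*I*√17651/38 + (½)*(-1)*(-4)) = 1/(3*I*√17651/38 + 2) = 1/(2 + 3*I*√17651/38)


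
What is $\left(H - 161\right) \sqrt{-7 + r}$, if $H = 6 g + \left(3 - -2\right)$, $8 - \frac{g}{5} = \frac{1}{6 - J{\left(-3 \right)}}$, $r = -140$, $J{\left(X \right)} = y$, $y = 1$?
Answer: $546 i \sqrt{3} \approx 945.7 i$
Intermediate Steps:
$J{\left(X \right)} = 1$
$g = 39$ ($g = 40 - \frac{5}{6 - 1} = 40 - \frac{5}{5} = 40 - 1 = 39$)
$H = 239$ ($H = 6 \cdot 39 + \left(3 - -2\right) = 234 + \left(3 + 2\right) = 234 + 5 = 239$)
$\left(H - 161\right) \sqrt{-7 + r} = \left(239 - 161\right) \sqrt{-7 - 140} = 78 \sqrt{-147} = 78 \cdot 7 i \sqrt{3} = 546 i \sqrt{3}$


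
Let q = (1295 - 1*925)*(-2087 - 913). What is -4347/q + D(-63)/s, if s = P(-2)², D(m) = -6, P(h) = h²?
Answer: -137301/370000 ≈ -0.37108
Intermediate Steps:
q = -1110000 (q = (1295 - 925)*(-3000) = 370*(-3000) = -1110000)
s = 16 (s = ((-2)²)² = 4² = 16)
-4347/q + D(-63)/s = -4347/(-1110000) - 6/16 = -4347*(-1/1110000) - 6*1/16 = 1449/370000 - 3/8 = -137301/370000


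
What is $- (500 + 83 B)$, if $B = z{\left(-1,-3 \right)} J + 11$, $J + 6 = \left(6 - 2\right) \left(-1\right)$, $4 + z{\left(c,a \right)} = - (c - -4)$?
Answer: $-7223$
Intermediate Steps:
$z{\left(c,a \right)} = -8 - c$ ($z{\left(c,a \right)} = -4 - \left(c - -4\right) = -4 - \left(c + 4\right) = -4 - \left(4 + c\right) = -8 - c$)
$J = -10$ ($J = -6 + \left(6 - 2\right) \left(-1\right) = -6 + 4 \left(-1\right) = -6 - 4 = -10$)
$B = 81$ ($B = \left(-8 - -1\right) \left(-10\right) + 11 = \left(-8 + 1\right) \left(-10\right) + 11 = \left(-7\right) \left(-10\right) + 11 = 70 + 11 = 81$)
$- (500 + 83 B) = - (500 + 83 \cdot 81) = - (500 + 6723) = \left(-1\right) 7223 = -7223$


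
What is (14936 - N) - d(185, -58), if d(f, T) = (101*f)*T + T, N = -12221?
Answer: 1110945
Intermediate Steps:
d(f, T) = T + 101*T*f (d(f, T) = 101*T*f + T = T + 101*T*f)
(14936 - N) - d(185, -58) = (14936 - 1*(-12221)) - (-58)*(1 + 101*185) = (14936 + 12221) - (-58)*(1 + 18685) = 27157 - (-58)*18686 = 27157 - 1*(-1083788) = 27157 + 1083788 = 1110945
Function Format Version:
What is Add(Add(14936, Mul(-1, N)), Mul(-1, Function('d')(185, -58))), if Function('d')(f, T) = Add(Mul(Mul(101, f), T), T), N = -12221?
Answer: 1110945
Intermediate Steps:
Function('d')(f, T) = Add(T, Mul(101, T, f)) (Function('d')(f, T) = Add(Mul(101, T, f), T) = Add(T, Mul(101, T, f)))
Add(Add(14936, Mul(-1, N)), Mul(-1, Function('d')(185, -58))) = Add(Add(14936, Mul(-1, -12221)), Mul(-1, Mul(-58, Add(1, Mul(101, 185))))) = Add(Add(14936, 12221), Mul(-1, Mul(-58, Add(1, 18685)))) = Add(27157, Mul(-1, Mul(-58, 18686))) = Add(27157, Mul(-1, -1083788)) = Add(27157, 1083788) = 1110945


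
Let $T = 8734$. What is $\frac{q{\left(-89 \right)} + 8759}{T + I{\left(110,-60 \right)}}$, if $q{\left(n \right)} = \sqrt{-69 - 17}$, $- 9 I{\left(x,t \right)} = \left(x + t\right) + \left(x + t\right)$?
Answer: $\frac{78831}{78506} + \frac{9 i \sqrt{86}}{78506} \approx 1.0041 + 0.0010631 i$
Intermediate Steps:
$I{\left(x,t \right)} = - \frac{2 t}{9} - \frac{2 x}{9}$ ($I{\left(x,t \right)} = - \frac{\left(x + t\right) + \left(x + t\right)}{9} = - \frac{\left(t + x\right) + \left(t + x\right)}{9} = - \frac{2 t + 2 x}{9} = - \frac{2 t}{9} - \frac{2 x}{9}$)
$q{\left(n \right)} = i \sqrt{86}$ ($q{\left(n \right)} = \sqrt{-86} = i \sqrt{86}$)
$\frac{q{\left(-89 \right)} + 8759}{T + I{\left(110,-60 \right)}} = \frac{i \sqrt{86} + 8759}{8734 - \frac{100}{9}} = \frac{8759 + i \sqrt{86}}{8734 + \left(\frac{40}{3} - \frac{220}{9}\right)} = \frac{8759 + i \sqrt{86}}{8734 - \frac{100}{9}} = \frac{8759 + i \sqrt{86}}{\frac{78506}{9}} = \left(8759 + i \sqrt{86}\right) \frac{9}{78506} = \frac{78831}{78506} + \frac{9 i \sqrt{86}}{78506}$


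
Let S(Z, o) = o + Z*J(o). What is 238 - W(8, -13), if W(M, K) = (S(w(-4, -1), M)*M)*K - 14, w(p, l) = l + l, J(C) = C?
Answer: -580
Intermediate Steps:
w(p, l) = 2*l
S(Z, o) = o + Z*o
W(M, K) = -14 - K*M² (W(M, K) = ((M*(1 + 2*(-1)))*M)*K - 14 = ((M*(1 - 2))*M)*K - 14 = ((M*(-1))*M)*K - 14 = ((-M)*M)*K - 14 = (-M²)*K - 14 = -K*M² - 14 = -14 - K*M²)
238 - W(8, -13) = 238 - (-14 - 1*(-13)*8²) = 238 - (-14 - 1*(-13)*64) = 238 - (-14 + 832) = 238 - 1*818 = 238 - 818 = -580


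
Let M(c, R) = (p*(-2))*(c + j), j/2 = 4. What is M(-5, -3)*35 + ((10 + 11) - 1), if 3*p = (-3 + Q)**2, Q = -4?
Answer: -3410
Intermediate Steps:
p = 49/3 (p = (-3 - 4)**2/3 = (1/3)*(-7)**2 = (1/3)*49 = 49/3 ≈ 16.333)
j = 8 (j = 2*4 = 8)
M(c, R) = -784/3 - 98*c/3 (M(c, R) = ((49/3)*(-2))*(c + 8) = -98*(8 + c)/3 = -784/3 - 98*c/3)
M(-5, -3)*35 + ((10 + 11) - 1) = (-784/3 - 98/3*(-5))*35 + ((10 + 11) - 1) = (-784/3 + 490/3)*35 + (21 - 1) = -98*35 + 20 = -3430 + 20 = -3410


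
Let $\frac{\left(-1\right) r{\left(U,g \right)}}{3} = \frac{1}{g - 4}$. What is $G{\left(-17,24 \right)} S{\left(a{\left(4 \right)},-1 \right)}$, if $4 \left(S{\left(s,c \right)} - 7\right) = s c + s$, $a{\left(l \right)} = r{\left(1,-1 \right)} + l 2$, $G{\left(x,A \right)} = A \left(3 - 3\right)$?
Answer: $0$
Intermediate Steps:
$G{\left(x,A \right)} = 0$ ($G{\left(x,A \right)} = A 0 = 0$)
$r{\left(U,g \right)} = - \frac{3}{-4 + g}$ ($r{\left(U,g \right)} = - \frac{3}{g - 4} = - \frac{3}{-4 + g}$)
$a{\left(l \right)} = \frac{3}{5} + 2 l$ ($a{\left(l \right)} = - \frac{3}{-4 - 1} + l 2 = - \frac{3}{-5} + 2 l = \left(-3\right) \left(- \frac{1}{5}\right) + 2 l = \frac{3}{5} + 2 l$)
$S{\left(s,c \right)} = 7 + \frac{s}{4} + \frac{c s}{4}$ ($S{\left(s,c \right)} = 7 + \frac{s c + s}{4} = 7 + \frac{c s + s}{4} = 7 + \frac{s + c s}{4} = 7 + \left(\frac{s}{4} + \frac{c s}{4}\right) = 7 + \frac{s}{4} + \frac{c s}{4}$)
$G{\left(-17,24 \right)} S{\left(a{\left(4 \right)},-1 \right)} = 0 \left(7 + \frac{\frac{3}{5} + 2 \cdot 4}{4} + \frac{1}{4} \left(-1\right) \left(\frac{3}{5} + 2 \cdot 4\right)\right) = 0 \left(7 + \frac{\frac{3}{5} + 8}{4} + \frac{1}{4} \left(-1\right) \left(\frac{3}{5} + 8\right)\right) = 0 \left(7 + \frac{1}{4} \cdot \frac{43}{5} + \frac{1}{4} \left(-1\right) \frac{43}{5}\right) = 0 \left(7 + \frac{43}{20} - \frac{43}{20}\right) = 0 \cdot 7 = 0$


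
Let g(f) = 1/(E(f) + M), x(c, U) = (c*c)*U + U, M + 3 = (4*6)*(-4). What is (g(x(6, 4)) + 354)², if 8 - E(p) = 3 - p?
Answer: 365459689/2916 ≈ 1.2533e+5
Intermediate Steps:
E(p) = 5 + p (E(p) = 8 - (3 - p) = 8 + (-3 + p) = 5 + p)
M = -99 (M = -3 + (4*6)*(-4) = -3 + 24*(-4) = -3 - 96 = -99)
x(c, U) = U + U*c² (x(c, U) = c²*U + U = U*c² + U = U + U*c²)
g(f) = 1/(-94 + f) (g(f) = 1/((5 + f) - 99) = 1/(-94 + f))
(g(x(6, 4)) + 354)² = (1/(-94 + 4*(1 + 6²)) + 354)² = (1/(-94 + 4*(1 + 36)) + 354)² = (1/(-94 + 4*37) + 354)² = (1/(-94 + 148) + 354)² = (1/54 + 354)² = (19117/54)² = 365459689/2916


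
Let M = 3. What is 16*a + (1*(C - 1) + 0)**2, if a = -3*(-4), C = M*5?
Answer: 388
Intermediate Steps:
C = 15 (C = 3*5 = 15)
a = 12
16*a + (1*(C - 1) + 0)**2 = 16*12 + (1*(15 - 1) + 0)**2 = 192 + (1*14 + 0)**2 = 192 + (14 + 0)**2 = 192 + 14**2 = 192 + 196 = 388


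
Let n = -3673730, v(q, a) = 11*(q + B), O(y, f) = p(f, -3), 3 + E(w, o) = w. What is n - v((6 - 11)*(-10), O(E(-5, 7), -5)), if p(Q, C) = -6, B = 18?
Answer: -3674478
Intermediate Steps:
E(w, o) = -3 + w
O(y, f) = -6
v(q, a) = 198 + 11*q (v(q, a) = 11*(q + 18) = 11*(18 + q) = 198 + 11*q)
n - v((6 - 11)*(-10), O(E(-5, 7), -5)) = -3673730 - (198 + 11*((6 - 11)*(-10))) = -3673730 - (198 + 11*(-5*(-10))) = -3673730 - (198 + 11*50) = -3673730 - (198 + 550) = -3673730 - 1*748 = -3673730 - 748 = -3674478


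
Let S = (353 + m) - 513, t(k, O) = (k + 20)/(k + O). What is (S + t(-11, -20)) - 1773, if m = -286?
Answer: -68798/31 ≈ -2219.3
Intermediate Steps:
t(k, O) = (20 + k)/(O + k)
S = -446 (S = (353 - 286) - 513 = 67 - 513 = -446)
(S + t(-11, -20)) - 1773 = (-446 + (20 - 11)/(-20 - 11)) - 1773 = (-446 + 9/(-31)) - 1773 = (-446 - 1/31*9) - 1773 = (-446 - 9/31) - 1773 = -13835/31 - 1773 = -68798/31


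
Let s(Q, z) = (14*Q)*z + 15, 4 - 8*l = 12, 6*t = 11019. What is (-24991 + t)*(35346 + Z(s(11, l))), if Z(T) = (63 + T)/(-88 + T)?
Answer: -185782862981/227 ≈ -8.1843e+8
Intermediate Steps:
t = 3673/2 (t = (1/6)*11019 = 3673/2 ≈ 1836.5)
l = -1 (l = 1/2 - 1/8*12 = 1/2 - 3/2 = -1)
s(Q, z) = 15 + 14*Q*z (s(Q, z) = 14*Q*z + 15 = 15 + 14*Q*z)
Z(T) = (63 + T)/(-88 + T)
(-24991 + t)*(35346 + Z(s(11, l))) = (-24991 + 3673/2)*(35346 + (63 + (15 + 14*11*(-1)))/(-88 + (15 + 14*11*(-1)))) = -46309*(35346 + (63 + (15 - 154))/(-88 + (15 - 154)))/2 = -46309*(35346 + (63 - 139)/(-88 - 139))/2 = -46309*(35346 - 76/(-227))/2 = -46309*(35346 - 1/227*(-76))/2 = -46309*(35346 + 76/227)/2 = -46309/2*8023618/227 = -185782862981/227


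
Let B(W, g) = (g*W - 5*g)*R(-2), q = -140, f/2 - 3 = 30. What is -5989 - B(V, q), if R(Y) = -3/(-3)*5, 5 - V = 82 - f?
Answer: -17189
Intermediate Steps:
f = 66 (f = 6 + 2*30 = 6 + 60 = 66)
V = -11 (V = 5 - (82 - 1*66) = 5 - (82 - 66) = 5 - 1*16 = 5 - 16 = -11)
R(Y) = 5 (R(Y) = -3*(-⅓)*5 = 1*5 = 5)
B(W, g) = -25*g + 5*W*g (B(W, g) = (g*W - 5*g)*5 = (W*g - 5*g)*5 = (-5*g + W*g)*5 = -25*g + 5*W*g)
-5989 - B(V, q) = -5989 - 5*(-140)*(-5 - 11) = -5989 - 5*(-140)*(-16) = -5989 - 1*11200 = -5989 - 11200 = -17189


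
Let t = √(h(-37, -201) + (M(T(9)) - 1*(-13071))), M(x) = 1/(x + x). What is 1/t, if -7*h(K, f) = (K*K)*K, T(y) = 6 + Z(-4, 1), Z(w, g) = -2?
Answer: 2*√15920898/1137207 ≈ 0.0070174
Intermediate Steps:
T(y) = 4 (T(y) = 6 - 2 = 4)
M(x) = 1/(2*x)
h(K, f) = -K³/7 (h(K, f) = -K*K*K/7 = -K²*K/7 = -K³/7)
t = √15920898/28 (t = √(-⅐*(-37)³ + ((½)/4 - 1*(-13071))) = √(-⅐*(-50653) + ((½)*(¼) + 13071)) = √(50653/7 + (⅛ + 13071)) = √(50653/7 + 104569/8) = √(1137207/56) = √15920898/28 ≈ 142.50)
1/t = 1/(√15920898/28) = 2*√15920898/1137207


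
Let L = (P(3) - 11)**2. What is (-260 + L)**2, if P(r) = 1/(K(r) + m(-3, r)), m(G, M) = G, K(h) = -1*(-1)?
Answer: 261121/16 ≈ 16320.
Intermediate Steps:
K(h) = 1
P(r) = -1/2 (P(r) = 1/(1 - 3) = 1/(-2) = -1/2)
L = 529/4 (L = (-1/2 - 11)**2 = (-23/2)**2 = 529/4 ≈ 132.25)
(-260 + L)**2 = (-260 + 529/4)**2 = (-511/4)**2 = 261121/16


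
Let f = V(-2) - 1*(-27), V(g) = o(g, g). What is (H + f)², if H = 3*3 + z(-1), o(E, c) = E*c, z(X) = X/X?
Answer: 1681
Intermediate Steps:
z(X) = 1
V(g) = g² (V(g) = g*g = g²)
H = 10 (H = 3*3 + 1 = 9 + 1 = 10)
f = 31 (f = (-2)² - 1*(-27) = 4 + 27 = 31)
(H + f)² = (10 + 31)² = 41² = 1681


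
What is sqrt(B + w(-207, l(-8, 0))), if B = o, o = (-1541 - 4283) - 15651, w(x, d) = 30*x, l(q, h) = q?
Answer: 7*I*sqrt(565) ≈ 166.39*I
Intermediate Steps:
o = -21475 (o = -5824 - 15651 = -21475)
B = -21475
sqrt(B + w(-207, l(-8, 0))) = sqrt(-21475 + 30*(-207)) = sqrt(-21475 - 6210) = sqrt(-27685) = 7*I*sqrt(565)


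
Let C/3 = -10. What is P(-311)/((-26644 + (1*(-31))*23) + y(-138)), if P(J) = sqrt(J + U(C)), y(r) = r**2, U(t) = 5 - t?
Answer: -2*I*sqrt(69)/8313 ≈ -0.0019985*I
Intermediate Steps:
C = -30 (C = 3*(-10) = -30)
P(J) = sqrt(35 + J) (P(J) = sqrt(J + (5 - 1*(-30))) = sqrt(J + (5 + 30)) = sqrt(J + 35) = sqrt(35 + J))
P(-311)/((-26644 + (1*(-31))*23) + y(-138)) = sqrt(35 - 311)/((-26644 + (1*(-31))*23) + (-138)**2) = sqrt(-276)/((-26644 - 31*23) + 19044) = (2*I*sqrt(69))/((-26644 - 713) + 19044) = (2*I*sqrt(69))/(-27357 + 19044) = (2*I*sqrt(69))/(-8313) = (2*I*sqrt(69))*(-1/8313) = -2*I*sqrt(69)/8313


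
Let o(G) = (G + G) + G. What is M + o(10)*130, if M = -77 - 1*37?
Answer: 3786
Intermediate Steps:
M = -114 (M = -77 - 37 = -114)
o(G) = 3*G (o(G) = 2*G + G = 3*G)
M + o(10)*130 = -114 + (3*10)*130 = -114 + 30*130 = -114 + 3900 = 3786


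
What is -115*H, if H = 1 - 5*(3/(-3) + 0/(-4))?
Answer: -690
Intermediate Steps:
H = 6 (H = 1 - 5*(3*(-⅓) + 0*(-¼)) = 1 - 5*(-1 + 0) = 1 - 5*(-1) = 1 + 5 = 6)
-115*H = -115*6 = -690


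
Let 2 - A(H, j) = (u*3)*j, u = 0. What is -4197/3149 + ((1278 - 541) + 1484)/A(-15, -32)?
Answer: 6985535/6298 ≈ 1109.2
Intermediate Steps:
A(H, j) = 2 (A(H, j) = 2 - 0*3*j = 2 - 0*j = 2 - 1*0 = 2 + 0 = 2)
-4197/3149 + ((1278 - 541) + 1484)/A(-15, -32) = -4197/3149 + ((1278 - 541) + 1484)/2 = -4197*1/3149 + (737 + 1484)*(1/2) = -4197/3149 + 2221*(1/2) = -4197/3149 + 2221/2 = 6985535/6298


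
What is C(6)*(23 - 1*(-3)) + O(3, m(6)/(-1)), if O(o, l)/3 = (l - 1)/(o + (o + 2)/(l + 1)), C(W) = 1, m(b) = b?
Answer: 31/2 ≈ 15.500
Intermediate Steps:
O(o, l) = 3*(-1 + l)/(o + (2 + o)/(1 + l)) (O(o, l) = 3*((l - 1)/(o + (o + 2)/(l + 1))) = 3*((-1 + l)/(o + (2 + o)/(1 + l))) = 3*(-1 + l)/(o + (2 + o)/(1 + l)))
C(6)*(23 - 1*(-3)) + O(3, m(6)/(-1)) = 1*(23 - 1*(-3)) + 3*(-1 + (6/(-1))²)/(2 + 2*3 + (6/(-1))*3) = 1*(23 + 3) + 3*(-1 + (6*(-1))²)/(2 + 6 + (6*(-1))*3) = 1*26 + 3*(-1 + (-6)²)/(2 + 6 - 6*3) = 26 + 3*(-1 + 36)/(2 + 6 - 18) = 26 + 3*35/(-10) = 26 + 3*(-⅒)*35 = 26 - 21/2 = 31/2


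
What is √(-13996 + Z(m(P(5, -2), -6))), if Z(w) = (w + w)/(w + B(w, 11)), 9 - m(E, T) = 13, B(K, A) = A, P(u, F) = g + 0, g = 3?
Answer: 2*I*√171465/7 ≈ 118.31*I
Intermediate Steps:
P(u, F) = 3 (P(u, F) = 3 + 0 = 3)
m(E, T) = -4 (m(E, T) = 9 - 1*13 = 9 - 13 = -4)
Z(w) = 2*w/(11 + w) (Z(w) = (w + w)/(w + 11) = (2*w)/(11 + w) = 2*w/(11 + w))
√(-13996 + Z(m(P(5, -2), -6))) = √(-13996 + 2*(-4)/(11 - 4)) = √(-13996 + 2*(-4)/7) = √(-13996 + 2*(-4)*(⅐)) = √(-13996 - 8/7) = √(-97980/7) = 2*I*√171465/7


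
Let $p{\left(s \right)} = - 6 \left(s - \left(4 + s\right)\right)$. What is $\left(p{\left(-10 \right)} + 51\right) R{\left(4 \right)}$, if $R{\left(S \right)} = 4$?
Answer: $300$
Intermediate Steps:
$p{\left(s \right)} = 24$ ($p{\left(s \right)} = \left(-6\right) \left(-4\right) = 24$)
$\left(p{\left(-10 \right)} + 51\right) R{\left(4 \right)} = \left(24 + 51\right) 4 = 75 \cdot 4 = 300$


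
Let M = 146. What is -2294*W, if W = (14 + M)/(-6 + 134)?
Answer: -5735/2 ≈ -2867.5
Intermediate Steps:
W = 5/4 (W = (14 + 146)/(-6 + 134) = 160/128 = 160*(1/128) = 5/4 ≈ 1.2500)
-2294*W = -2294*5/4 = -5735/2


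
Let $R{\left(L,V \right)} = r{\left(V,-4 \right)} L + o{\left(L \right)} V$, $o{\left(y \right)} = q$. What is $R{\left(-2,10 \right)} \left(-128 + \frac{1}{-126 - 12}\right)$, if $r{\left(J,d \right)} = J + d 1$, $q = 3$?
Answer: $- \frac{52995}{23} \approx -2304.1$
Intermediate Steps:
$o{\left(y \right)} = 3$
$r{\left(J,d \right)} = J + d$
$R{\left(L,V \right)} = 3 V + L \left(-4 + V\right)$ ($R{\left(L,V \right)} = \left(V - 4\right) L + 3 V = \left(-4 + V\right) L + 3 V = L \left(-4 + V\right) + 3 V = 3 V + L \left(-4 + V\right)$)
$R{\left(-2,10 \right)} \left(-128 + \frac{1}{-126 - 12}\right) = \left(3 \cdot 10 - 2 \left(-4 + 10\right)\right) \left(-128 + \frac{1}{-126 - 12}\right) = \left(30 - 12\right) \left(-128 + \frac{1}{-138}\right) = \left(30 - 12\right) \left(-128 - \frac{1}{138}\right) = 18 \left(- \frac{17665}{138}\right) = - \frac{52995}{23}$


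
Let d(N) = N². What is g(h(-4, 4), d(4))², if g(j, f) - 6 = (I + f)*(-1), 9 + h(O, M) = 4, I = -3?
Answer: 49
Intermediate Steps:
h(O, M) = -5 (h(O, M) = -9 + 4 = -5)
g(j, f) = 9 - f (g(j, f) = 6 + (-3 + f)*(-1) = 6 + (3 - f) = 9 - f)
g(h(-4, 4), d(4))² = (9 - 1*4²)² = (9 - 1*16)² = (9 - 16)² = (-7)² = 49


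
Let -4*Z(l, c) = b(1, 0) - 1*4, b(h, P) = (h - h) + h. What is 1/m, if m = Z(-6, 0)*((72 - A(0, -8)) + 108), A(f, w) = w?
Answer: 1/141 ≈ 0.0070922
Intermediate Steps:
b(h, P) = h (b(h, P) = 0 + h = h)
Z(l, c) = 3/4 (Z(l, c) = -(1 - 1*4)/4 = -(1 - 4)/4 = -1/4*(-3) = 3/4)
m = 141 (m = 3*((72 - 1*(-8)) + 108)/4 = 3*((72 + 8) + 108)/4 = 3*(80 + 108)/4 = (3/4)*188 = 141)
1/m = 1/141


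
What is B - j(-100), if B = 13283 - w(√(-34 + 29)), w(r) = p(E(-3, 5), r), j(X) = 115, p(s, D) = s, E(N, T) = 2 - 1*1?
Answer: 13167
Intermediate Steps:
E(N, T) = 1 (E(N, T) = 2 - 1 = 1)
w(r) = 1
B = 13282 (B = 13283 - 1*1 = 13283 - 1 = 13282)
B - j(-100) = 13282 - 1*115 = 13282 - 115 = 13167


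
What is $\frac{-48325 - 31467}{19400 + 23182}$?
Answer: $- \frac{39896}{21291} \approx -1.8738$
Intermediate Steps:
$\frac{-48325 - 31467}{19400 + 23182} = - \frac{79792}{42582} = \left(-79792\right) \frac{1}{42582} = - \frac{39896}{21291}$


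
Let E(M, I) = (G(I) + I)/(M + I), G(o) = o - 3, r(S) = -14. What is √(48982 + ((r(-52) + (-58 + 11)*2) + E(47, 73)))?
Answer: 23*√332610/60 ≈ 221.08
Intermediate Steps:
G(o) = -3 + o
E(M, I) = (-3 + 2*I)/(I + M) (E(M, I) = ((-3 + I) + I)/(M + I) = (-3 + 2*I)/(I + M))
√(48982 + ((r(-52) + (-58 + 11)*2) + E(47, 73))) = √(48982 + ((-14 + (-58 + 11)*2) + (-3 + 2*73)/(73 + 47))) = √(48982 + ((-14 - 47*2) + (-3 + 146)/120)) = √(48982 + ((-14 - 94) + (1/120)*143)) = √(48982 + (-108 + 143/120)) = √(48982 - 12817/120) = √(5865023/120) = 23*√332610/60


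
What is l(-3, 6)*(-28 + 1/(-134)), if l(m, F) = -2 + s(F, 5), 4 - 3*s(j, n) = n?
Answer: 8757/134 ≈ 65.351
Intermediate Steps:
s(j, n) = 4/3 - n/3
l(m, F) = -7/3 (l(m, F) = -2 + (4/3 - ⅓*5) = -2 + (4/3 - 5/3) = -2 - ⅓ = -7/3)
l(-3, 6)*(-28 + 1/(-134)) = -7*(-28 + 1/(-134))/3 = -7*(-28 - 1/134)/3 = -7/3*(-3753/134) = 8757/134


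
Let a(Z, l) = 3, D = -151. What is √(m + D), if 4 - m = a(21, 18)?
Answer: 5*I*√6 ≈ 12.247*I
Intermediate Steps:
m = 1 (m = 4 - 1*3 = 4 - 3 = 1)
√(m + D) = √(1 - 151) = √(-150) = 5*I*√6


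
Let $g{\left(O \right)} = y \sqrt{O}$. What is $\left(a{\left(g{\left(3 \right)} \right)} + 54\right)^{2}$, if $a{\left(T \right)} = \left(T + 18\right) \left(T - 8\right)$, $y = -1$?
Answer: $7869 + 1740 \sqrt{3} \approx 10883.0$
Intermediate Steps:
$g{\left(O \right)} = - \sqrt{O}$
$a{\left(T \right)} = \left(-8 + T\right) \left(18 + T\right)$ ($a{\left(T \right)} = \left(18 + T\right) \left(-8 + T\right) = \left(-8 + T\right) \left(18 + T\right)$)
$\left(a{\left(g{\left(3 \right)} \right)} + 54\right)^{2} = \left(\left(-144 + \left(- \sqrt{3}\right)^{2} + 10 \left(- \sqrt{3}\right)\right) + 54\right)^{2} = \left(\left(-144 + 3 - 10 \sqrt{3}\right) + 54\right)^{2} = \left(\left(-141 - 10 \sqrt{3}\right) + 54\right)^{2} = \left(-87 - 10 \sqrt{3}\right)^{2}$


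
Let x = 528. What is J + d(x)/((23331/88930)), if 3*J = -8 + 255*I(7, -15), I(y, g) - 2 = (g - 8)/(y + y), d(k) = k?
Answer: 8654743/4242 ≈ 2040.3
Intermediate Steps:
I(y, g) = 2 + (-8 + g)/(2*y) (I(y, g) = 2 + (g - 8)/(y + y) = 2 + (-8 + g)/((2*y)) = 2 + (-8 + g)*(1/(2*y)) = 2 + (-8 + g)/(2*y))
J = 1163/42 (J = (-8 + 255*((1/2)*(-8 - 15 + 4*7)/7))/3 = (-8 + 255*((1/2)*(1/7)*(-8 - 15 + 28)))/3 = (-8 + 255*((1/2)*(1/7)*5))/3 = (-8 + 255*(5/14))/3 = (-8 + 1275/14)/3 = (1/3)*(1163/14) = 1163/42 ≈ 27.690)
J + d(x)/((23331/88930)) = 1163/42 + 528/((23331/88930)) = 1163/42 + 528/((23331*(1/88930))) = 1163/42 + 528/(23331/88930) = 1163/42 + 528*(88930/23331) = 1163/42 + 1422880/707 = 8654743/4242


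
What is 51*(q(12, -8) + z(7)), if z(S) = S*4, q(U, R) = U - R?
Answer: 2448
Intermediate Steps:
z(S) = 4*S
51*(q(12, -8) + z(7)) = 51*((12 - 1*(-8)) + 4*7) = 51*((12 + 8) + 28) = 51*(20 + 28) = 51*48 = 2448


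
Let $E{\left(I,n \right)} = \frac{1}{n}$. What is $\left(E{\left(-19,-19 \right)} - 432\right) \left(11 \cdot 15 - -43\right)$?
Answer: $- \frac{1707472}{19} \approx -89867.0$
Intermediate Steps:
$\left(E{\left(-19,-19 \right)} - 432\right) \left(11 \cdot 15 - -43\right) = \left(\frac{1}{-19} - 432\right) \left(11 \cdot 15 - -43\right) = \left(- \frac{1}{19} - 432\right) \left(165 + 43\right) = \left(- \frac{8209}{19}\right) 208 = - \frac{1707472}{19}$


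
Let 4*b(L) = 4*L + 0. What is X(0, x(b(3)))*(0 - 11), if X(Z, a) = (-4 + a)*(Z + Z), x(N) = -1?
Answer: 0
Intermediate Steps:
b(L) = L (b(L) = (4*L + 0)/4 = (4*L)/4 = L)
X(Z, a) = 2*Z*(-4 + a) (X(Z, a) = (-4 + a)*(2*Z) = 2*Z*(-4 + a))
X(0, x(b(3)))*(0 - 11) = (2*0*(-4 - 1))*(0 - 11) = (2*0*(-5))*(-11) = 0*(-11) = 0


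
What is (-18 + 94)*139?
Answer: 10564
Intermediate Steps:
(-18 + 94)*139 = 76*139 = 10564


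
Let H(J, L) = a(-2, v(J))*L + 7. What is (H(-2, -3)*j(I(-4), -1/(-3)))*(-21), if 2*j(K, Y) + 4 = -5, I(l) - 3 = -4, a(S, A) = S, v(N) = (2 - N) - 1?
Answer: 2457/2 ≈ 1228.5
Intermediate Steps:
v(N) = 1 - N
I(l) = -1 (I(l) = 3 - 4 = -1)
H(J, L) = 7 - 2*L (H(J, L) = -2*L + 7 = 7 - 2*L)
j(K, Y) = -9/2 (j(K, Y) = -2 + (½)*(-5) = -2 - 5/2 = -9/2)
(H(-2, -3)*j(I(-4), -1/(-3)))*(-21) = ((7 - 2*(-3))*(-9/2))*(-21) = ((7 + 6)*(-9/2))*(-21) = (13*(-9/2))*(-21) = -117/2*(-21) = 2457/2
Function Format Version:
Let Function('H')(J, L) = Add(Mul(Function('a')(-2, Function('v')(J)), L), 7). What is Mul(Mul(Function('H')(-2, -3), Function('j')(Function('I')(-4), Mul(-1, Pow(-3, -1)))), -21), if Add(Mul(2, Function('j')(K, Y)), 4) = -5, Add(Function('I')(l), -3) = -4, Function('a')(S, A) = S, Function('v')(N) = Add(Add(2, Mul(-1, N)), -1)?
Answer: Rational(2457, 2) ≈ 1228.5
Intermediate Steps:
Function('v')(N) = Add(1, Mul(-1, N))
Function('I')(l) = -1 (Function('I')(l) = Add(3, -4) = -1)
Function('H')(J, L) = Add(7, Mul(-2, L)) (Function('H')(J, L) = Add(Mul(-2, L), 7) = Add(7, Mul(-2, L)))
Function('j')(K, Y) = Rational(-9, 2) (Function('j')(K, Y) = Add(-2, Mul(Rational(1, 2), -5)) = Add(-2, Rational(-5, 2)) = Rational(-9, 2))
Mul(Mul(Function('H')(-2, -3), Function('j')(Function('I')(-4), Mul(-1, Pow(-3, -1)))), -21) = Mul(Mul(Add(7, Mul(-2, -3)), Rational(-9, 2)), -21) = Mul(Mul(Add(7, 6), Rational(-9, 2)), -21) = Mul(Mul(13, Rational(-9, 2)), -21) = Mul(Rational(-117, 2), -21) = Rational(2457, 2)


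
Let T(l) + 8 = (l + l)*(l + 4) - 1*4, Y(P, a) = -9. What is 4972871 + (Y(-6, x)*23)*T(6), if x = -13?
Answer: 4950515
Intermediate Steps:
T(l) = -12 + 2*l*(4 + l) (T(l) = -8 + ((l + l)*(l + 4) - 1*4) = -8 + ((2*l)*(4 + l) - 4) = -8 + (2*l*(4 + l) - 4) = -8 + (-4 + 2*l*(4 + l)) = -12 + 2*l*(4 + l))
4972871 + (Y(-6, x)*23)*T(6) = 4972871 + (-9*23)*(-12 + 2*6² + 8*6) = 4972871 - 207*(-12 + 2*36 + 48) = 4972871 - 207*(-12 + 72 + 48) = 4972871 - 207*108 = 4972871 - 22356 = 4950515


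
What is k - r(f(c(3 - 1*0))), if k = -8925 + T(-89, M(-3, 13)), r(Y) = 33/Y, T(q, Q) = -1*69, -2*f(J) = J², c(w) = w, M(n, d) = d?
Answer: -26960/3 ≈ -8986.7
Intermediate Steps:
f(J) = -J²/2
T(q, Q) = -69
k = -8994 (k = -8925 - 69 = -8994)
k - r(f(c(3 - 1*0))) = -8994 - 33/((-(3 - 1*0)²/2)) = -8994 - 33/((-(3 + 0)²/2)) = -8994 - 33/((-½*3²)) = -8994 - 33/((-½*9)) = -8994 - 33/(-9/2) = -8994 - 33*(-2)/9 = -8994 - 1*(-22/3) = -8994 + 22/3 = -26960/3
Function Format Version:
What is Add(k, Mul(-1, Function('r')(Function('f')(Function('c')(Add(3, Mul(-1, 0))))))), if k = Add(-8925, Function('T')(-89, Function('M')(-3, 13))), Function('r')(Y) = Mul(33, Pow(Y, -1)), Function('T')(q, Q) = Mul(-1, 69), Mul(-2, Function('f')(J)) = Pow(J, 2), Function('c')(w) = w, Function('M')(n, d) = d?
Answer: Rational(-26960, 3) ≈ -8986.7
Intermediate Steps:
Function('f')(J) = Mul(Rational(-1, 2), Pow(J, 2))
Function('T')(q, Q) = -69
k = -8994 (k = Add(-8925, -69) = -8994)
Add(k, Mul(-1, Function('r')(Function('f')(Function('c')(Add(3, Mul(-1, 0))))))) = Add(-8994, Mul(-1, Mul(33, Pow(Mul(Rational(-1, 2), Pow(Add(3, Mul(-1, 0)), 2)), -1)))) = Add(-8994, Mul(-1, Mul(33, Pow(Mul(Rational(-1, 2), Pow(Add(3, 0), 2)), -1)))) = Add(-8994, Mul(-1, Mul(33, Pow(Mul(Rational(-1, 2), Pow(3, 2)), -1)))) = Add(-8994, Mul(-1, Mul(33, Pow(Mul(Rational(-1, 2), 9), -1)))) = Add(-8994, Mul(-1, Mul(33, Pow(Rational(-9, 2), -1)))) = Add(-8994, Mul(-1, Mul(33, Rational(-2, 9)))) = Add(-8994, Mul(-1, Rational(-22, 3))) = Add(-8994, Rational(22, 3)) = Rational(-26960, 3)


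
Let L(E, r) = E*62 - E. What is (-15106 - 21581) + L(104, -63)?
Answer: -30343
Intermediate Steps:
L(E, r) = 61*E (L(E, r) = 62*E - E = 61*E)
(-15106 - 21581) + L(104, -63) = (-15106 - 21581) + 61*104 = -36687 + 6344 = -30343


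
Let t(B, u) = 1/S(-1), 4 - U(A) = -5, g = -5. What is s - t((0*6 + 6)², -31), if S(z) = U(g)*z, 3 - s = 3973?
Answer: -35729/9 ≈ -3969.9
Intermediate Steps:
s = -3970 (s = 3 - 1*3973 = 3 - 3973 = -3970)
U(A) = 9 (U(A) = 4 - 1*(-5) = 4 + 5 = 9)
S(z) = 9*z
t(B, u) = -⅑ (t(B, u) = 1/(9*(-1)) = 1/(-9) = -⅑)
s - t((0*6 + 6)², -31) = -3970 - 1*(-⅑) = -3970 + ⅑ = -35729/9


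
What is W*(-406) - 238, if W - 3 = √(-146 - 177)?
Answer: -1456 - 406*I*√323 ≈ -1456.0 - 7296.7*I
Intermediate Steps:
W = 3 + I*√323 (W = 3 + √(-146 - 177) = 3 + √(-323) = 3 + I*√323 ≈ 3.0 + 17.972*I)
W*(-406) - 238 = (3 + I*√323)*(-406) - 238 = (-1218 - 406*I*√323) - 238 = -1456 - 406*I*√323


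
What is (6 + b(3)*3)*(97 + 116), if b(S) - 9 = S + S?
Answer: 10863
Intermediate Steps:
b(S) = 9 + 2*S (b(S) = 9 + (S + S) = 9 + 2*S)
(6 + b(3)*3)*(97 + 116) = (6 + (9 + 2*3)*3)*(97 + 116) = (6 + (9 + 6)*3)*213 = (6 + 15*3)*213 = (6 + 45)*213 = 51*213 = 10863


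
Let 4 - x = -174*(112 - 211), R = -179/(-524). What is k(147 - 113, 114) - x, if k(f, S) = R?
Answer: 9024507/524 ≈ 17222.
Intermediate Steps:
R = 179/524 (R = -179*(-1/524) = 179/524 ≈ 0.34160)
k(f, S) = 179/524
x = -17222 (x = 4 - (-174)*(112 - 211) = 4 - (-174)*(-99) = 4 - 1*17226 = 4 - 17226 = -17222)
k(147 - 113, 114) - x = 179/524 - 1*(-17222) = 179/524 + 17222 = 9024507/524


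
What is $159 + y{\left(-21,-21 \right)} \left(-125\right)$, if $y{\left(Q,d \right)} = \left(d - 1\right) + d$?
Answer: $5534$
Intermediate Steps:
$y{\left(Q,d \right)} = -1 + 2 d$ ($y{\left(Q,d \right)} = \left(-1 + d\right) + d = -1 + 2 d$)
$159 + y{\left(-21,-21 \right)} \left(-125\right) = 159 + \left(-1 + 2 \left(-21\right)\right) \left(-125\right) = 159 + \left(-1 - 42\right) \left(-125\right) = 159 - -5375 = 159 + 5375 = 5534$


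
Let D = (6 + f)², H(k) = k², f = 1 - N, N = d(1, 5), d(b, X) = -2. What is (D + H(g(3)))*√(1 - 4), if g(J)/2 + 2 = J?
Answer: 85*I*√3 ≈ 147.22*I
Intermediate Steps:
N = -2
g(J) = -4 + 2*J
f = 3 (f = 1 - 1*(-2) = 1 + 2 = 3)
D = 81 (D = (6 + 3)² = 9² = 81)
(D + H(g(3)))*√(1 - 4) = (81 + (-4 + 2*3)²)*√(1 - 4) = (81 + (-4 + 6)²)*√(-3) = (81 + 2²)*(I*√3) = (81 + 4)*(I*√3) = 85*(I*√3) = 85*I*√3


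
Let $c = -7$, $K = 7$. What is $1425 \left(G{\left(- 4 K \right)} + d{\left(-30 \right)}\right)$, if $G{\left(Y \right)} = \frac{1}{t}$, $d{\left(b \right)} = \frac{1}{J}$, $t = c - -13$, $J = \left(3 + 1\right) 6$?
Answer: $\frac{2375}{8} \approx 296.88$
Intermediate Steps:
$J = 24$ ($J = 4 \cdot 6 = 24$)
$t = 6$ ($t = -7 - -13 = -7 + 13 = 6$)
$d{\left(b \right)} = \frac{1}{24}$
$G{\left(Y \right)} = \frac{1}{6}$
$1425 \left(G{\left(- 4 K \right)} + d{\left(-30 \right)}\right) = 1425 \left(\frac{1}{6} + \frac{1}{24}\right) = 1425 \cdot \frac{5}{24} = \frac{2375}{8}$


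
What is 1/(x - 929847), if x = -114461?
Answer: -1/1044308 ≈ -9.5757e-7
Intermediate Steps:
1/(x - 929847) = 1/(-114461 - 929847) = 1/(-1044308) = -1/1044308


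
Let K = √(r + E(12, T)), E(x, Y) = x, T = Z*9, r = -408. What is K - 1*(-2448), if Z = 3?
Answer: 2448 + 6*I*√11 ≈ 2448.0 + 19.9*I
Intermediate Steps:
T = 27 (T = 3*9 = 27)
K = 6*I*√11 (K = √(-408 + 12) = √(-396) = 6*I*√11 ≈ 19.9*I)
K - 1*(-2448) = 6*I*√11 - 1*(-2448) = 6*I*√11 + 2448 = 2448 + 6*I*√11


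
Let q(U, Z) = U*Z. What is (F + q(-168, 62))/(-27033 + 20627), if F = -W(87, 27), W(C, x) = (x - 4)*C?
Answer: 12417/6406 ≈ 1.9383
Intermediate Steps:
W(C, x) = C*(-4 + x) (W(C, x) = (-4 + x)*C = C*(-4 + x))
F = -2001 (F = -87*(-4 + 27) = -87*23 = -1*2001 = -2001)
(F + q(-168, 62))/(-27033 + 20627) = (-2001 - 168*62)/(-27033 + 20627) = (-2001 - 10416)/(-6406) = -12417*(-1/6406) = 12417/6406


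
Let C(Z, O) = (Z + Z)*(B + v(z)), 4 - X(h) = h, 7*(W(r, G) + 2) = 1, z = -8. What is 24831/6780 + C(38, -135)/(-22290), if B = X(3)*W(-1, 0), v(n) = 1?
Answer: 43083029/11754260 ≈ 3.6653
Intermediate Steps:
W(r, G) = -13/7 (W(r, G) = -2 + (⅐)*1 = -2 + ⅐ = -13/7)
X(h) = 4 - h
B = -13/7 (B = (4 - 1*3)*(-13/7) = (4 - 3)*(-13/7) = 1*(-13/7) = -13/7 ≈ -1.8571)
C(Z, O) = -12*Z/7 (C(Z, O) = (Z + Z)*(-13/7 + 1) = (2*Z)*(-6/7) = -12*Z/7)
24831/6780 + C(38, -135)/(-22290) = 24831/6780 - 12/7*38/(-22290) = 24831*(1/6780) - 456/7*(-1/22290) = 8277/2260 + 76/26005 = 43083029/11754260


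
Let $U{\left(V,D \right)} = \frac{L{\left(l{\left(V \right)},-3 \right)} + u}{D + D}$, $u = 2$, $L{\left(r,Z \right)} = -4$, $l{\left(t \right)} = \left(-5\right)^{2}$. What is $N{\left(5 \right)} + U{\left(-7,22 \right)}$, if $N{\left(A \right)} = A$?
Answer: $\frac{109}{22} \approx 4.9545$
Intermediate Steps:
$l{\left(t \right)} = 25$
$U{\left(V,D \right)} = - \frac{1}{D}$ ($U{\left(V,D \right)} = \frac{-4 + 2}{D + D} = - \frac{2}{2 D} = - 2 \frac{1}{2 D} = - \frac{1}{D}$)
$N{\left(5 \right)} + U{\left(-7,22 \right)} = 5 - \frac{1}{22} = \frac{109}{22}$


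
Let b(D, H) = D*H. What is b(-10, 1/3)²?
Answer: 100/9 ≈ 11.111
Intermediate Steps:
b(-10, 1/3)² = (-10/3)² = 100/9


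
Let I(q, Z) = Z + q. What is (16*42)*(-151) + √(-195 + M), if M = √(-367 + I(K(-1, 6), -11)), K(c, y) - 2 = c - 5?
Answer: -101472 + √(-195 + I*√382) ≈ -1.0147e+5 + 13.982*I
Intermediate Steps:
K(c, y) = -3 + c (K(c, y) = 2 + (c - 5) = 2 + (-5 + c) = -3 + c)
M = I*√382 (M = √(-367 + (-11 + (-3 - 1))) = √(-367 + (-11 - 4)) = √(-367 - 15) = √(-382) = I*√382 ≈ 19.545*I)
(16*42)*(-151) + √(-195 + M) = (16*42)*(-151) + √(-195 + I*√382) = 672*(-151) + √(-195 + I*√382) = -101472 + √(-195 + I*√382)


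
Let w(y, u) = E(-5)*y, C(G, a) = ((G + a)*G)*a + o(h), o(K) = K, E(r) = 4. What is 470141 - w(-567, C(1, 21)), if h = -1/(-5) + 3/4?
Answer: 472409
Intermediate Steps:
h = 19/20 (h = -1*(-⅕) + 3*(¼) = ⅕ + ¾ = 19/20 ≈ 0.95000)
C(G, a) = 19/20 + G*a*(G + a) (C(G, a) = ((G + a)*G)*a + 19/20 = (G*(G + a))*a + 19/20 = G*a*(G + a) + 19/20 = 19/20 + G*a*(G + a))
w(y, u) = 4*y
470141 - w(-567, C(1, 21)) = 470141 - 4*(-567) = 470141 - 1*(-2268) = 470141 + 2268 = 472409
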